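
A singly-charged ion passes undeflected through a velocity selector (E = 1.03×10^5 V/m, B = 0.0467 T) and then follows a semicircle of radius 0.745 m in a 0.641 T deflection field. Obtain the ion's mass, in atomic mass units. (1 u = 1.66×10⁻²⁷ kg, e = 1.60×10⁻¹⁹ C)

v = E/B₁ = 2.21×10^6 m/s.
From r = mv/(qB₂), m = qB₂r/v = (1×1.60×10^-19)(0.641)(0.745) / (2.21×10^6) = 3.46×10^-26 kg.
In atomic mass units: m = 3.46×10^-26 / 1.66×10^-27 = 20.9 u.

m ≈ 20.9 u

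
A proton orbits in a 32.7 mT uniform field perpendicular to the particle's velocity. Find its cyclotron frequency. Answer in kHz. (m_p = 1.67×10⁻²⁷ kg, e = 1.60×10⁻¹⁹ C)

f ≈ 499 kHz

f = qB/(2πm) = (1×1.60×10^-19)(0.0327) / [2π(1.67×10^-27)] = 4.99×10^5 Hz.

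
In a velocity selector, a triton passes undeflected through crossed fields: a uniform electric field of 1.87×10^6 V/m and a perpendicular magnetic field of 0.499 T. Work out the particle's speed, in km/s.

v ≈ 3750 km/s

For zero net force, qE = qvB, so v = E/B.
v = (1.87×10^6) / (0.499) = 3.75×10^6 m/s.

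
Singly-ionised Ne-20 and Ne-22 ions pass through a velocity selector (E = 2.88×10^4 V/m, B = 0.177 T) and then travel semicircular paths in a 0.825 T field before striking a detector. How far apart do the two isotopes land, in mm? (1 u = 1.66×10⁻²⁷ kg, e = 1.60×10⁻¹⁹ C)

Δd ≈ 8.18 mm

Both emerge at v = E/B₁ = 1.63×10^5 m/s.
r = mv/(qB₂), so r₁ = 0.04092 m and r₂ = 0.04502 m, giving Δr = 4.09×10^-3 m.
After a semicircle each ion lands a diameter 2r from the entry slit, so the separation is 2Δr = 8.18×10^-3 m.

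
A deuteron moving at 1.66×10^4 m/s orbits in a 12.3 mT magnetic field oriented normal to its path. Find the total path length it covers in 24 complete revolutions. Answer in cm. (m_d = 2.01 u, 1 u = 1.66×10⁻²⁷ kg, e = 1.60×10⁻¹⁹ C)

r = mv/(qB) = 0.0281 m, so one revolution covers 2πr = 0.177 m.
In 24 revolutions: L = 24·2πr = 4.24 m.

L ≈ 424 cm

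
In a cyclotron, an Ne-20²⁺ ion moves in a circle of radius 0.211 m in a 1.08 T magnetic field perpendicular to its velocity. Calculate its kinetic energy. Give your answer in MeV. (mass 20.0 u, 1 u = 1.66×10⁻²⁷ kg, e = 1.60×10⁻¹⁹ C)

K ≈ 0.501 MeV

v = qBr/m = (2×1.60×10^-19)(1.08)(0.211) / (3.32×10^-26) = 2.20×10^6 m/s.
K = ½mv² = 0.5·(3.32×10^-26)·(2.20×10^6)² = 8.01×10^-14 J = 0.501 MeV.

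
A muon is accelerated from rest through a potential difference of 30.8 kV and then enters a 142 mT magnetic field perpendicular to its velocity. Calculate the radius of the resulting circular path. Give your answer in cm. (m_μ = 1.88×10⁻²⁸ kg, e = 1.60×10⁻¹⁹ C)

The kinetic energy gained is K = qV = (1×1.60×10^-19)(3.08×10^4) = 4.93×10^-15 J.
v = √(2K/m) = 7.24×10^6 m/s.
r = mv/(qB) = (1.88×10^-28)(7.24×10^6) / [(1×1.60×10^-19)(0.142)] = 0.0599 m.

r ≈ 5.99 cm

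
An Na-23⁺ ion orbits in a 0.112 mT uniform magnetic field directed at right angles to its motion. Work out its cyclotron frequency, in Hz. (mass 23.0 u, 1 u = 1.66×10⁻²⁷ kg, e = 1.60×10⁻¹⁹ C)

f = qB/(2πm) = (1×1.60×10^-19)(1.12×10^-4) / [2π(3.82×10^-26)] = 74.7 Hz.

f ≈ 74.7 Hz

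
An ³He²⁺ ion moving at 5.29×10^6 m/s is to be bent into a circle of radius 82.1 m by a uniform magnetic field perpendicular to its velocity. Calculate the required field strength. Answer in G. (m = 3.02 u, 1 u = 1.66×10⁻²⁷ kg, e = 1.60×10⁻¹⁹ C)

qvB = mv²/r gives B = mv/(qr).
B = (5.01×10^-27)(5.29×10^6) / [(2×1.60×10^-19)(82.1)] = 1.01×10^-3 T.

B ≈ 10.1 G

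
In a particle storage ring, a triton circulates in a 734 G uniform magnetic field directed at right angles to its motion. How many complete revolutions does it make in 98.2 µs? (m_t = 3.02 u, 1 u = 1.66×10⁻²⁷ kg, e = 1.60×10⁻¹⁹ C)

N = 36

T = 2πm/(qB) = 2π(5.0132×10^-27) / [(1×1.60×10^-19)(0.0734)] = 2.6821×10^-6 s.
N = t/T = 9.82×10^-5 / 2.6821×10^-6 ≈ 36.61, so 36 complete revolutions.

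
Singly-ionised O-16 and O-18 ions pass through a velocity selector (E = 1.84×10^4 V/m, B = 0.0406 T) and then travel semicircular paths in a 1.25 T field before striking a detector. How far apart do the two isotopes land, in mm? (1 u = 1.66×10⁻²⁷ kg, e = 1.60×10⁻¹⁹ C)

Both emerge at v = E/B₁ = 4.53×10^5 m/s.
r = mv/(qB₂), so r₁ = 0.06019 m and r₂ = 0.06771 m, giving Δr = 7.52×10^-3 m.
After a semicircle each ion lands a diameter 2r from the entry slit, so the separation is 2Δr = 0.0150 m.

Δd ≈ 15.0 mm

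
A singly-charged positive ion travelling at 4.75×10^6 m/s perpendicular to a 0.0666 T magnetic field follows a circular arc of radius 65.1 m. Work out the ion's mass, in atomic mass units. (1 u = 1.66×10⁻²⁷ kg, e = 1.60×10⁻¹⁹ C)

m ≈ 88.0 u

qvB = mv²/r ⇒ m = qBr/v.
m = (1×1.60×10^-19)(0.0666)(65.1) / (4.75×10^6) = 1.46×10^-25 kg = 88.0 u.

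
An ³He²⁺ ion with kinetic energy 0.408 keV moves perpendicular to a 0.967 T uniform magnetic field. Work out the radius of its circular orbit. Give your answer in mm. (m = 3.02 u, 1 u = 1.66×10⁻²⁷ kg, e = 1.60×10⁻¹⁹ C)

Convert the energy: K = 0.408 keV = 6.53×10^-17 J.
v = √(2K/m) = √(2·6.53×10^-17/5.01×10^-27) = 1.61×10^5 m/s.
r = mv/(qB) = (5.01×10^-27)(1.61×10^5) / [(2×1.60×10^-19)(0.967)] = 2.61×10^-3 m.

r ≈ 2.61 mm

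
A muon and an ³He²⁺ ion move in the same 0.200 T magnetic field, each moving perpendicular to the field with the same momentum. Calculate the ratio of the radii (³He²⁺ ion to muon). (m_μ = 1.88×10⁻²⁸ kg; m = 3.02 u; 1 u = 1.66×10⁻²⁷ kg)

r = p/(qB) ⇒ at equal p, r ∝ 1/q.
r_{³He²⁺ ion}/r_{muon} = 0.500.

ratio ≈ 0.500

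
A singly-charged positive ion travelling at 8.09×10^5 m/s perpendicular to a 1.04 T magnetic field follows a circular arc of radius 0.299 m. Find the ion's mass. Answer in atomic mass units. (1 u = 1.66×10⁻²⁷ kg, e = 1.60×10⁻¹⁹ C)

m ≈ 37.0 u

qvB = mv²/r ⇒ m = qBr/v.
m = (1×1.60×10^-19)(1.04)(0.299) / (8.09×10^5) = 6.15×10^-26 kg = 37.0 u.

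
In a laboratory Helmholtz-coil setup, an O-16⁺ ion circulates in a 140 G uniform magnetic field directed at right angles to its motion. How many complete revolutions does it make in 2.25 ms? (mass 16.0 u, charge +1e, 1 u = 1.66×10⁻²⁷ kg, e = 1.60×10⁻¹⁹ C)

N = 30

T = 2πm/(qB) = 2π(2.656×10^-26) / [(1×1.60×10^-19)(0.0140)] = 7.4501×10^-5 s.
N = t/T = 2.25×10^-3 / 7.4501×10^-5 ≈ 30.20, so 30 complete revolutions.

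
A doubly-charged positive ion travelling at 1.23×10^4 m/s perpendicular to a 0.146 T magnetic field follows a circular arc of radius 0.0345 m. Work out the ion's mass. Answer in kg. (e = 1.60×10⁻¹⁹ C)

qvB = mv²/r ⇒ m = qBr/v.
m = (2×1.60×10^-19)(0.146)(0.0345) / (1.23×10^4) = 1.31×10^-25 kg.

m ≈ 1.31×10^-25 kg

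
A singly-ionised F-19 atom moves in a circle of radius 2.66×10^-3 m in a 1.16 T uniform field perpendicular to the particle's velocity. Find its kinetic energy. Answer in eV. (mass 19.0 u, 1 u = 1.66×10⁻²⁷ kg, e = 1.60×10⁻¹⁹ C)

K ≈ 24.1 eV

v = qBr/m = (1×1.60×10^-19)(1.16)(2.66×10^-3) / (3.15×10^-26) = 1.57×10^4 m/s.
K = ½mv² = 0.5·(3.15×10^-26)·(1.57×10^4)² = 3.86×10^-18 J = 24.1 eV.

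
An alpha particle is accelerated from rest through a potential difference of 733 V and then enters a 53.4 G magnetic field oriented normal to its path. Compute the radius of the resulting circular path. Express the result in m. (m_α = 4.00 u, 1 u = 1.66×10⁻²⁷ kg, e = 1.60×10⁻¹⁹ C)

The kinetic energy gained is K = qV = (2×1.60×10^-19)(733) = 2.35×10^-16 J.
v = √(2K/m) = 2.66×10^5 m/s.
r = mv/(qB) = (6.64×10^-27)(2.66×10^5) / [(2×1.60×10^-19)(5.34×10^-3)] = 1.03 m.

r ≈ 1.03 m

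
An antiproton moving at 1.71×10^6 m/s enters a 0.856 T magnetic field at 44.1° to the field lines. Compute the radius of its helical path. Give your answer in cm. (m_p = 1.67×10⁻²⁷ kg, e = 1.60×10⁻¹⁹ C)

r ≈ 1.45 cm

Only the perpendicular component v⊥ = v sin44.1° = 1.19×10^6 m/s is bent by the field.
r = m v⊥ /(qB) = (1.67×10^-27)(1.19×10^6) / [(1×1.60×10^-19)(0.856)] = 0.0145 m.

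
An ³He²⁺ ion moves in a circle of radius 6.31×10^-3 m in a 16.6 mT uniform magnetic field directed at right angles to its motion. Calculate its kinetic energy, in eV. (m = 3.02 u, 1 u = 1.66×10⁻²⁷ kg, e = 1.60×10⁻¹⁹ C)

K ≈ 0.700 eV

v = qBr/m = (2×1.60×10^-19)(0.0166)(6.31×10^-3) / (5.01×10^-27) = 6690 m/s.
K = ½mv² = 0.5·(5.01×10^-27)·(6690)² = 1.12×10^-19 J = 0.700 eV.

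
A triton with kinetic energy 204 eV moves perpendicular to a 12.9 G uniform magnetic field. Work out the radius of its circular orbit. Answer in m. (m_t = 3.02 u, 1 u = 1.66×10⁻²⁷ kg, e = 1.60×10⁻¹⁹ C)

r ≈ 2.77 m

Convert the energy: K = 204 eV = 3.26×10^-17 J.
v = √(2K/m) = √(2·3.26×10^-17/5.01×10^-27) = 1.14×10^5 m/s.
r = mv/(qB) = (5.01×10^-27)(1.14×10^5) / [(1×1.60×10^-19)(1.29×10^-3)] = 2.77 m.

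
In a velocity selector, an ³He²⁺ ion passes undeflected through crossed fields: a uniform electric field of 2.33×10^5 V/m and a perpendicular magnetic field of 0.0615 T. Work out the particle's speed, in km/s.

v ≈ 3790 km/s

For zero net force, qE = qvB, so v = E/B.
v = (2.33×10^5) / (0.0615) = 3.79×10^6 m/s.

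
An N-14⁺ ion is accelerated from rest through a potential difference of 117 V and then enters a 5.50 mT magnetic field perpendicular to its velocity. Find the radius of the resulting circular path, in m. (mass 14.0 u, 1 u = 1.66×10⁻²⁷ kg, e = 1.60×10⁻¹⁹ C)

r ≈ 1.06 m

The kinetic energy gained is K = qV = (1×1.60×10^-19)(117) = 1.87×10^-17 J.
v = √(2K/m) = 4.01×10^4 m/s.
r = mv/(qB) = (2.32×10^-26)(4.01×10^4) / [(1×1.60×10^-19)(5.50×10^-3)] = 1.06 m.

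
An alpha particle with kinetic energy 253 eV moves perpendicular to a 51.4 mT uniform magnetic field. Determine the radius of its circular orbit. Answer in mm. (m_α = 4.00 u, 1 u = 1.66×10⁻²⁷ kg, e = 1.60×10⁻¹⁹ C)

Convert the energy: K = 253 eV = 4.05×10^-17 J.
v = √(2K/m) = √(2·4.05×10^-17/6.64×10^-27) = 1.10×10^5 m/s.
r = mv/(qB) = (6.64×10^-27)(1.10×10^5) / [(2×1.60×10^-19)(0.0514)] = 0.0446 m.

r ≈ 44.6 mm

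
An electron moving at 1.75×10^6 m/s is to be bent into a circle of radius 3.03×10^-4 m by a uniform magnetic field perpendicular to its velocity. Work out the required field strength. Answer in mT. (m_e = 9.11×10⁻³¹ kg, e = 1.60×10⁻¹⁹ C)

qvB = mv²/r gives B = mv/(qr).
B = (9.11×10^-31)(1.75×10^6) / [(1×1.60×10^-19)(3.03×10^-4)] = 0.0329 T.

B ≈ 32.9 mT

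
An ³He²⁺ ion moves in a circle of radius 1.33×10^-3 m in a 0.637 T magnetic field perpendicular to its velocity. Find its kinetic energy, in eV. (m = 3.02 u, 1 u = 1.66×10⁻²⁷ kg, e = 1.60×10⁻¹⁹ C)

K ≈ 45.8 eV

v = qBr/m = (2×1.60×10^-19)(0.637)(1.33×10^-3) / (5.01×10^-27) = 5.41×10^4 m/s.
K = ½mv² = 0.5·(5.01×10^-27)·(5.41×10^4)² = 7.33×10^-18 J = 45.8 eV.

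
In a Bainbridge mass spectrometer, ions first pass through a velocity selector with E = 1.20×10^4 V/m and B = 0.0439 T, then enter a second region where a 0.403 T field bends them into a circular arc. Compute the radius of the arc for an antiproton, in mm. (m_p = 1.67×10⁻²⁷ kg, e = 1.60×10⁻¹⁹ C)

The selector passes v = E/B = 1.20×10^4/0.0439 = 2.73×10^5 m/s.
In the deflection region, r = mv/(qB₂) = (1.67×10^-27)(2.73×10^5) / [(1×1.60×10^-19)(0.403)] = 7.08×10^-3 m.

r ≈ 7.08 mm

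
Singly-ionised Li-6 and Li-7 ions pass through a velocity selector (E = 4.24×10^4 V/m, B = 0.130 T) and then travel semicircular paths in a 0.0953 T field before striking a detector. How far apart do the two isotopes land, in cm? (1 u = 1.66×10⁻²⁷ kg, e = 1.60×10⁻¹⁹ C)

Δd ≈ 7.10 cm

Both emerge at v = E/B₁ = 3.26×10^5 m/s.
r = mv/(qB₂), so r₁ = 0.2130 m and r₂ = 0.2486 m, giving Δr = 0.0355 m.
After a semicircle each ion lands a diameter 2r from the entry slit, so the separation is 2Δr = 0.0710 m.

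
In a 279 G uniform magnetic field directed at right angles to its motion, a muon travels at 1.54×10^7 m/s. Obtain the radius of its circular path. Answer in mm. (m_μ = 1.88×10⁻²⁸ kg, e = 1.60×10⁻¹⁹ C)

r ≈ 649 mm

The magnetic force provides the centripetal force: qvB = mv²/r, so r = mv/(qB).
r = (1.88×10^-28 kg)(1.54×10^7 m/s) / [(1×1.60×10^-19 C)(0.0279 T)] = 0.649 m.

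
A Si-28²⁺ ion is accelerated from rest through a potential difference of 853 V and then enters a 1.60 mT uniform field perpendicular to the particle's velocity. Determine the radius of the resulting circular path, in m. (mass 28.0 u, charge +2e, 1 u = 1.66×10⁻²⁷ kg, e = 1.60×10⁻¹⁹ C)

r ≈ 9.84 m

The kinetic energy gained is K = qV = (2×1.60×10^-19)(853) = 2.73×10^-16 J.
v = √(2K/m) = 1.08×10^5 m/s.
r = mv/(qB) = (4.65×10^-26)(1.08×10^5) / [(2×1.60×10^-19)(1.60×10^-3)] = 9.84 m.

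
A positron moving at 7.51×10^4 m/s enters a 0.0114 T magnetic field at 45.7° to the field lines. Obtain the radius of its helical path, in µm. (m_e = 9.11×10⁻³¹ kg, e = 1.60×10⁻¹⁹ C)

Only the perpendicular component v⊥ = v sin45.7° = 5.37×10^4 m/s is bent by the field.
r = m v⊥ /(qB) = (9.11×10^-31)(5.37×10^4) / [(1×1.60×10^-19)(0.0114)] = 2.68×10^-5 m.

r ≈ 26.8 µm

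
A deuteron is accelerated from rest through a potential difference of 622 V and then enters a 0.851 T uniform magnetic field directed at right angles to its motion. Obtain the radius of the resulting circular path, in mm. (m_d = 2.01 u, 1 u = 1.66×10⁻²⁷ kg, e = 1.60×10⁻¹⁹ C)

r ≈ 5.99 mm

The kinetic energy gained is K = qV = (1×1.60×10^-19)(622) = 9.95×10^-17 J.
v = √(2K/m) = 2.44×10^5 m/s.
r = mv/(qB) = (3.34×10^-27)(2.44×10^5) / [(1×1.60×10^-19)(0.851)] = 5.99×10^-3 m.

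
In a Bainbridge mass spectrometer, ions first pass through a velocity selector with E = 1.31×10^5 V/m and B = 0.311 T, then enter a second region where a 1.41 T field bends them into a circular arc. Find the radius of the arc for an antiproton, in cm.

r ≈ 0.312 cm

The selector passes v = E/B = 1.31×10^5/0.311 = 4.21×10^5 m/s.
In the deflection region, r = mv/(qB₂) = (1.67×10^-27)(4.21×10^5) / [(1×1.60×10^-19)(1.41)] = 3.12×10^-3 m.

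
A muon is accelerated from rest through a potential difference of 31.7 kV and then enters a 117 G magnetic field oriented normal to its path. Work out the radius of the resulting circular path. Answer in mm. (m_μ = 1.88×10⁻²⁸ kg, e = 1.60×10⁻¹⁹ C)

The kinetic energy gained is K = qV = (1×1.60×10^-19)(3.17×10^4) = 5.07×10^-15 J.
v = √(2K/m) = 7.35×10^6 m/s.
r = mv/(qB) = (1.88×10^-28)(7.35×10^6) / [(1×1.60×10^-19)(0.0117)] = 0.738 m.

r ≈ 738 mm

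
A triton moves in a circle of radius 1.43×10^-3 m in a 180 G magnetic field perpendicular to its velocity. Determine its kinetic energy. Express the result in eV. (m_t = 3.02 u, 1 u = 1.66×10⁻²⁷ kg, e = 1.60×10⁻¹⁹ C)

K ≈ 0.0106 eV

v = qBr/m = (1×1.60×10^-19)(0.0180)(1.43×10^-3) / (5.01×10^-27) = 822 m/s.
K = ½mv² = 0.5·(5.01×10^-27)·(822)² = 1.69×10^-21 J = 0.0106 eV.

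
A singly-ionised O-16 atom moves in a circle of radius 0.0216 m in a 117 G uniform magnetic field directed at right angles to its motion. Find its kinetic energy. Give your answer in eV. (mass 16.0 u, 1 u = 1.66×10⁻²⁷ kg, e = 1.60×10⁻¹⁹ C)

K ≈ 0.192 eV

v = qBr/m = (1×1.60×10^-19)(0.0117)(0.0216) / (2.66×10^-26) = 1520 m/s.
K = ½mv² = 0.5·(2.66×10^-26)·(1520)² = 3.08×10^-20 J = 0.192 eV.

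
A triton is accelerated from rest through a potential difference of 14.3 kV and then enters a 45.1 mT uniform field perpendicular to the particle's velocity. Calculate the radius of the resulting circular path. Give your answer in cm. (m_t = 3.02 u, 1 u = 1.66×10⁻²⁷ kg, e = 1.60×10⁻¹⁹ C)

r ≈ 66.4 cm

The kinetic energy gained is K = qV = (1×1.60×10^-19)(1.43×10^4) = 2.29×10^-15 J.
v = √(2K/m) = 9.55×10^5 m/s.
r = mv/(qB) = (5.01×10^-27)(9.55×10^5) / [(1×1.60×10^-19)(0.0451)] = 0.664 m.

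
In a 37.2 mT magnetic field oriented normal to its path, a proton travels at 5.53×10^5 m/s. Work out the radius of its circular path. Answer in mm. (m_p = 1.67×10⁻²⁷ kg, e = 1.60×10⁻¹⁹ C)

r ≈ 155 mm

The magnetic force provides the centripetal force: qvB = mv²/r, so r = mv/(qB).
r = (1.67×10^-27 kg)(5.53×10^5 m/s) / [(1×1.60×10^-19 C)(0.0372 T)] = 0.155 m.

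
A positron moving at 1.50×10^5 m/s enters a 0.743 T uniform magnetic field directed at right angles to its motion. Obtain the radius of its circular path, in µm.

The magnetic force provides the centripetal force: qvB = mv²/r, so r = mv/(qB).
r = (9.11×10^-31 kg)(1.50×10^5 m/s) / [(1×1.60×10^-19 C)(0.743 T)] = 1.15×10^-6 m.

r ≈ 1.15 µm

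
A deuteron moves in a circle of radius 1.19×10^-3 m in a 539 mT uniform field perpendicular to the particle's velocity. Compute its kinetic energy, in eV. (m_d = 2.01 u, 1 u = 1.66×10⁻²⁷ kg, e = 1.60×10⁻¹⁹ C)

v = qBr/m = (1×1.60×10^-19)(0.539)(1.19×10^-3) / (3.34×10^-27) = 3.08×10^4 m/s.
K = ½mv² = 0.5·(3.34×10^-27)·(3.08×10^4)² = 1.58×10^-18 J = 9.86 eV.

K ≈ 9.86 eV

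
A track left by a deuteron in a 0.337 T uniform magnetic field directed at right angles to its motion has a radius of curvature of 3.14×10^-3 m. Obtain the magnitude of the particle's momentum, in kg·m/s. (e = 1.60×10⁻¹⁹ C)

p ≈ 1.69×10^-22 kg·m/s

Since qvB = mv²/r, the momentum p = mv = qBr.
p = (1×1.60×10^-19)(0.337)(3.14×10^-3) = 1.69×10^-22 kg·m/s.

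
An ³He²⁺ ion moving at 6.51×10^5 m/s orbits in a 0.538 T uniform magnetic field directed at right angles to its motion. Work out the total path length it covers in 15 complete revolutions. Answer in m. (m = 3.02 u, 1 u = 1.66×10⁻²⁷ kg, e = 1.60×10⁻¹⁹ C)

r = mv/(qB) = 0.0190 m, so one revolution covers 2πr = 0.119 m.
In 15 revolutions: L = 15·2πr = 1.79 m.

L ≈ 1.79 m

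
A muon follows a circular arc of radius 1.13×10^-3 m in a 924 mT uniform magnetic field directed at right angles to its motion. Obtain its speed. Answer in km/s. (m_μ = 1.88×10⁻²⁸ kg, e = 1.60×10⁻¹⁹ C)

From qvB = mv²/r, v = qBr/m.
v = (1×1.60×10^-19)(0.924)(1.13×10^-3) / (1.88×10^-28) = 8.89×10^5 m/s.

v ≈ 889 km/s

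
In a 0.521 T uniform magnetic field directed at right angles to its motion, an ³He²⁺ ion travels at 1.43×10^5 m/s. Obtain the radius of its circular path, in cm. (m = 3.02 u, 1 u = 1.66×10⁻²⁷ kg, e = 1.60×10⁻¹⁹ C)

r ≈ 0.430 cm

The magnetic force provides the centripetal force: qvB = mv²/r, so r = mv/(qB).
r = (5.01×10^-27 kg)(1.43×10^5 m/s) / [(2×1.60×10^-19 C)(0.521 T)] = 4.30×10^-3 m.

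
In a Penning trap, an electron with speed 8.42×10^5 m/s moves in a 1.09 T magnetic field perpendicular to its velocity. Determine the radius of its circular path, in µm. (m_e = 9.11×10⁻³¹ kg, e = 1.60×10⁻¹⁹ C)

r ≈ 4.40 µm

The magnetic force provides the centripetal force: qvB = mv²/r, so r = mv/(qB).
r = (9.11×10^-31 kg)(8.42×10^5 m/s) / [(1×1.60×10^-19 C)(1.09 T)] = 4.40×10^-6 m.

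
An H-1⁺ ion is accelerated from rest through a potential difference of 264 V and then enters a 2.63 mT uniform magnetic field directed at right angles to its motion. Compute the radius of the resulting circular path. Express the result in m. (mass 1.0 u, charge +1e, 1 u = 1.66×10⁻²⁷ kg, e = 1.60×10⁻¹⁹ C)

The kinetic energy gained is K = qV = (1×1.60×10^-19)(264) = 4.22×10^-17 J.
v = √(2K/m) = 2.26×10^5 m/s.
r = mv/(qB) = (1.66×10^-27)(2.26×10^5) / [(1×1.60×10^-19)(2.63×10^-3)] = 0.890 m.

r ≈ 0.890 m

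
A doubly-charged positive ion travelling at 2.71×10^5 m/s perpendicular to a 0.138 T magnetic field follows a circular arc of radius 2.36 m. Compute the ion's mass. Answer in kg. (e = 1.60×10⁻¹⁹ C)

qvB = mv²/r ⇒ m = qBr/v.
m = (2×1.60×10^-19)(0.138)(2.36) / (2.71×10^5) = 3.85×10^-25 kg.

m ≈ 3.85×10^-25 kg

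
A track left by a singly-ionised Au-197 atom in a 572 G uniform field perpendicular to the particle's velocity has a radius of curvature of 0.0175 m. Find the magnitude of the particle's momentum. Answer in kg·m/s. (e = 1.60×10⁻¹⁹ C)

p ≈ 1.60×10^-22 kg·m/s

Since qvB = mv²/r, the momentum p = mv = qBr.
p = (1×1.60×10^-19)(0.0572)(0.0175) = 1.60×10^-22 kg·m/s.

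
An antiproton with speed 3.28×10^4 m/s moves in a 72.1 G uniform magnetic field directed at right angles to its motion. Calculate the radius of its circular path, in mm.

r ≈ 47.5 mm

The magnetic force provides the centripetal force: qvB = mv²/r, so r = mv/(qB).
r = (1.67×10^-27 kg)(3.28×10^4 m/s) / [(1×1.60×10^-19 C)(7.21×10^-3 T)] = 0.0475 m.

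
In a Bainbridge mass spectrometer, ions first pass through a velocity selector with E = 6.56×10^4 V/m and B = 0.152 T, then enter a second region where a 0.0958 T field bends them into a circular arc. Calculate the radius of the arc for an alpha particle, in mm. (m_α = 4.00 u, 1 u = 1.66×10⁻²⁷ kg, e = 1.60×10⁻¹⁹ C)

r ≈ 93.5 mm

The selector passes v = E/B = 6.56×10^4/0.152 = 4.32×10^5 m/s.
In the deflection region, r = mv/(qB₂) = (6.64×10^-27)(4.32×10^5) / [(2×1.60×10^-19)(0.0958)] = 0.0935 m.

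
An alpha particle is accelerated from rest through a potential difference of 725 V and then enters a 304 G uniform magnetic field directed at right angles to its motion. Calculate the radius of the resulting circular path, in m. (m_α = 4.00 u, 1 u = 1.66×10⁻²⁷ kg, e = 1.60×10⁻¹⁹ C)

The kinetic energy gained is K = qV = (2×1.60×10^-19)(725) = 2.32×10^-16 J.
v = √(2K/m) = 2.64×10^5 m/s.
r = mv/(qB) = (6.64×10^-27)(2.64×10^5) / [(2×1.60×10^-19)(0.0304)] = 0.180 m.

r ≈ 0.180 m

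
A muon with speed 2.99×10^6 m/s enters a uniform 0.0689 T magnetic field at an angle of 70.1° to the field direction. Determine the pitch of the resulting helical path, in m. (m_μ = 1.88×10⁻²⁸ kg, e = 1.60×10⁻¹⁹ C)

pitch ≈ 0.109 m

The velocity component along B is v∥ = v cos70.1° = 1.02×10^6 m/s.
The cyclotron period T = 2πm/(qB) = 1.07×10^-7 s is set by m, q, B alone.
Pitch = v∥·T = (1.02×10^6)(1.07×10^-7) = 0.109 m.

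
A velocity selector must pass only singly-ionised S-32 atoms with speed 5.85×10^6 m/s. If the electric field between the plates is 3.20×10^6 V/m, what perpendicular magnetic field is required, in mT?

qE = qvB ⇒ B = E/v = (3.20×10^6) / (5.85×10^6) = 0.547 T.

B ≈ 547 mT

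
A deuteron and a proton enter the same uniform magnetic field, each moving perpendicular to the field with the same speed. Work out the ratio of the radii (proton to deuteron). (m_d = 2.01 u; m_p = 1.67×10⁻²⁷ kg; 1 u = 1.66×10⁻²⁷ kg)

ratio ≈ 0.501

r = mv/(qB) ⇒ at equal v, r ∝ m/q.
r_{proton}/r_{deuteron} = 0.501.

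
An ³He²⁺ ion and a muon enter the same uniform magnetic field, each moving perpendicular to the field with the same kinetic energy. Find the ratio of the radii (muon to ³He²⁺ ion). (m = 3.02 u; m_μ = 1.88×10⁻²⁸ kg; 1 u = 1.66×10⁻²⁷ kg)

ratio ≈ 0.387

r = √(2mK)/(qB) ⇒ at equal K, r ∝ √m/q.
r_{muon}/r_{³He²⁺ ion} = 0.387.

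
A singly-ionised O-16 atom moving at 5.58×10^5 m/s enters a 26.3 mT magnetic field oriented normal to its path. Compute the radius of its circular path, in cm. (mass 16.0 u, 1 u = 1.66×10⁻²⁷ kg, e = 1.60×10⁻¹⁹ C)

The magnetic force provides the centripetal force: qvB = mv²/r, so r = mv/(qB).
r = (2.66×10^-26 kg)(5.58×10^5 m/s) / [(1×1.60×10^-19 C)(0.0263 T)] = 3.52 m.

r ≈ 352 cm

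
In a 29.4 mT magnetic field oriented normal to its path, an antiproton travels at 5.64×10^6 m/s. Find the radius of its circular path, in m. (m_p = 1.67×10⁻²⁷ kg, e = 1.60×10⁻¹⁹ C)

r ≈ 2.00 m

The magnetic force provides the centripetal force: qvB = mv²/r, so r = mv/(qB).
r = (1.67×10^-27 kg)(5.64×10^6 m/s) / [(1×1.60×10^-19 C)(0.0294 T)] = 2.00 m.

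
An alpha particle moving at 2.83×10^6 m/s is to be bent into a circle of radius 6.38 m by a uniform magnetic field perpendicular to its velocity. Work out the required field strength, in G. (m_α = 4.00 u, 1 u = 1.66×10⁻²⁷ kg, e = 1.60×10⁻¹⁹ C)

qvB = mv²/r gives B = mv/(qr).
B = (6.64×10^-27)(2.83×10^6) / [(2×1.60×10^-19)(6.38)] = 9.20×10^-3 T.

B ≈ 92.0 G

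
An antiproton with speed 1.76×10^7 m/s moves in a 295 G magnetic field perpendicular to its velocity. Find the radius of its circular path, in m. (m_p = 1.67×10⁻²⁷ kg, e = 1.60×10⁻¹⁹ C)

The magnetic force provides the centripetal force: qvB = mv²/r, so r = mv/(qB).
r = (1.67×10^-27 kg)(1.76×10^7 m/s) / [(1×1.60×10^-19 C)(0.0295 T)] = 6.23 m.

r ≈ 6.23 m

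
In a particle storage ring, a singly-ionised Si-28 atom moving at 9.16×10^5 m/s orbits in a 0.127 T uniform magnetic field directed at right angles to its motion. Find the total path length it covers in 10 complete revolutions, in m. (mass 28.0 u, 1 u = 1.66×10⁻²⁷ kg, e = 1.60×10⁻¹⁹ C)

r = mv/(qB) = 2.10 m, so one revolution covers 2πr = 13.2 m.
In 10 revolutions: L = 10·2πr = 132 m.

L ≈ 132 m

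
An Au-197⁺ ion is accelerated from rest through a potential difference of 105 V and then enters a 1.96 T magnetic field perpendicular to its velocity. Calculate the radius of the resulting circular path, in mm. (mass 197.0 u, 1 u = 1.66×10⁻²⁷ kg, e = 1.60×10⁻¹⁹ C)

r ≈ 10.6 mm

The kinetic energy gained is K = qV = (1×1.60×10^-19)(105) = 1.68×10^-17 J.
v = √(2K/m) = 1.01×10^4 m/s.
r = mv/(qB) = (3.27×10^-25)(1.01×10^4) / [(1×1.60×10^-19)(1.96)] = 0.0106 m.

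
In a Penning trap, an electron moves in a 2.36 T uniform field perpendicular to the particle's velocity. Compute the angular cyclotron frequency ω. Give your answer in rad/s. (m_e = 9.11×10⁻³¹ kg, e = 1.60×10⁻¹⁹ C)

ω ≈ 4.14×10^11 rad/s

ω = qB/m = (1×1.60×10^-19)(2.36) / (9.11×10^-31) = 4.14×10^11 rad/s.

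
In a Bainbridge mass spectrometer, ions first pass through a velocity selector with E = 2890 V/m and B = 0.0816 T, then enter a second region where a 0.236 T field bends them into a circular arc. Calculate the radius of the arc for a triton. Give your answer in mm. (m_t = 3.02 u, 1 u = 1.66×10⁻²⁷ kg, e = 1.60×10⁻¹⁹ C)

r ≈ 4.70 mm

The selector passes v = E/B = 2890/0.0816 = 3.54×10^4 m/s.
In the deflection region, r = mv/(qB₂) = (5.01×10^-27)(3.54×10^4) / [(1×1.60×10^-19)(0.236)] = 4.70×10^-3 m.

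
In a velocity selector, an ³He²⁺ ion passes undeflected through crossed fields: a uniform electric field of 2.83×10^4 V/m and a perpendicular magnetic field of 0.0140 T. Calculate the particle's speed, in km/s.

For zero net force, qE = qvB, so v = E/B.
v = (2.83×10^4) / (0.0140) = 2.02×10^6 m/s.

v ≈ 2020 km/s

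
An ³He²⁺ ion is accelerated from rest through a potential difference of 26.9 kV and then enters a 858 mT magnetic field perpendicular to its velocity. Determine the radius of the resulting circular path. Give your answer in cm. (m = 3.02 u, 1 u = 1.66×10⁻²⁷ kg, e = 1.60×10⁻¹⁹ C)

r ≈ 3.38 cm

The kinetic energy gained is K = qV = (2×1.60×10^-19)(2.69×10^4) = 8.61×10^-15 J.
v = √(2K/m) = 1.85×10^6 m/s.
r = mv/(qB) = (5.01×10^-27)(1.85×10^6) / [(2×1.60×10^-19)(0.858)] = 0.0338 m.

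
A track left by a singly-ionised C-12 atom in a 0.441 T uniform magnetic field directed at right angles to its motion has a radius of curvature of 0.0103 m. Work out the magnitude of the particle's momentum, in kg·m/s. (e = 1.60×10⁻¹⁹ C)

p ≈ 7.27×10^-22 kg·m/s

Since qvB = mv²/r, the momentum p = mv = qBr.
p = (1×1.60×10^-19)(0.441)(0.0103) = 7.27×10^-22 kg·m/s.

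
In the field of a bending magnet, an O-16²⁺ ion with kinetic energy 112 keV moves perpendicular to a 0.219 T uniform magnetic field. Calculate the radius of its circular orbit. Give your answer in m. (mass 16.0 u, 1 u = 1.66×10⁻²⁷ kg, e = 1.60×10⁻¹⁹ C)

Convert the energy: K = 112 keV = 1.79×10^-14 J.
v = √(2K/m) = √(2·1.79×10^-14/2.66×10^-26) = 1.16×10^6 m/s.
r = mv/(qB) = (2.66×10^-26)(1.16×10^6) / [(2×1.60×10^-19)(0.219)] = 0.440 m.

r ≈ 0.440 m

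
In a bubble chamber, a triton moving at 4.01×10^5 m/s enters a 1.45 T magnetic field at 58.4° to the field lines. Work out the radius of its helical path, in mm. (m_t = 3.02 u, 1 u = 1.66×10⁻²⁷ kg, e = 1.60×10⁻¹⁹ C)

r ≈ 7.38 mm

Only the perpendicular component v⊥ = v sin58.4° = 3.42×10^5 m/s is bent by the field.
r = m v⊥ /(qB) = (5.01×10^-27)(3.42×10^5) / [(1×1.60×10^-19)(1.45)] = 7.38×10^-3 m.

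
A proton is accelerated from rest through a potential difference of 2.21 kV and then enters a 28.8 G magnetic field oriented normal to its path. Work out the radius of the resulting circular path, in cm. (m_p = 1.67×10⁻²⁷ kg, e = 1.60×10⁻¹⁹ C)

r ≈ 236 cm

The kinetic energy gained is K = qV = (1×1.60×10^-19)(2210) = 3.54×10^-16 J.
v = √(2K/m) = 6.51×10^5 m/s.
r = mv/(qB) = (1.67×10^-27)(6.51×10^5) / [(1×1.60×10^-19)(2.88×10^-3)] = 2.36 m.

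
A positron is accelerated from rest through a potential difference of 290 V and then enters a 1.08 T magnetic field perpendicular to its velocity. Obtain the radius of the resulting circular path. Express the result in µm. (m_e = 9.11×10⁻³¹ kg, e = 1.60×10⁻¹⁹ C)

r ≈ 53.2 µm

The kinetic energy gained is K = qV = (1×1.60×10^-19)(290) = 4.64×10^-17 J.
v = √(2K/m) = 1.01×10^7 m/s.
r = mv/(qB) = (9.11×10^-31)(1.01×10^7) / [(1×1.60×10^-19)(1.08)] = 5.32×10^-5 m.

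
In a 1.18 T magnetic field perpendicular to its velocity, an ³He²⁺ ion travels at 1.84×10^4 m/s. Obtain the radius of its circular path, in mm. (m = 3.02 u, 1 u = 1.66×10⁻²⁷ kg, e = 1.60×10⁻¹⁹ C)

r ≈ 0.244 mm

The magnetic force provides the centripetal force: qvB = mv²/r, so r = mv/(qB).
r = (5.01×10^-27 kg)(1.84×10^4 m/s) / [(2×1.60×10^-19 C)(1.18 T)] = 2.44×10^-4 m.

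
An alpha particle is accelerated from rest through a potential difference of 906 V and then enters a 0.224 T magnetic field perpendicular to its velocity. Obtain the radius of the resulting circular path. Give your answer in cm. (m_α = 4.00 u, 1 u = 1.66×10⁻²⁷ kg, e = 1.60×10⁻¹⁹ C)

The kinetic energy gained is K = qV = (2×1.60×10^-19)(906) = 2.90×10^-16 J.
v = √(2K/m) = 2.96×10^5 m/s.
r = mv/(qB) = (6.64×10^-27)(2.96×10^5) / [(2×1.60×10^-19)(0.224)] = 0.0274 m.

r ≈ 2.74 cm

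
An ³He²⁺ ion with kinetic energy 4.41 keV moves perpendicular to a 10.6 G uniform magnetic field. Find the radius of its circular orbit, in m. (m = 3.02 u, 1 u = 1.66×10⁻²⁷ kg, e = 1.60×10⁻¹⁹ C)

r ≈ 7.84 m

Convert the energy: K = 4.41 keV = 7.06×10^-16 J.
v = √(2K/m) = √(2·7.06×10^-16/5.01×10^-27) = 5.31×10^5 m/s.
r = mv/(qB) = (5.01×10^-27)(5.31×10^5) / [(2×1.60×10^-19)(1.06×10^-3)] = 7.84 m.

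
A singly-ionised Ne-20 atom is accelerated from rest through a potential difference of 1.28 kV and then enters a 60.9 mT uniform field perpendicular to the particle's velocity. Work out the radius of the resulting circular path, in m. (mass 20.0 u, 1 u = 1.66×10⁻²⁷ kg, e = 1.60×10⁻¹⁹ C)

The kinetic energy gained is K = qV = (1×1.60×10^-19)(1280) = 2.05×10^-16 J.
v = √(2K/m) = 1.11×10^5 m/s.
r = mv/(qB) = (3.32×10^-26)(1.11×10^5) / [(1×1.60×10^-19)(0.0609)] = 0.378 m.

r ≈ 0.378 m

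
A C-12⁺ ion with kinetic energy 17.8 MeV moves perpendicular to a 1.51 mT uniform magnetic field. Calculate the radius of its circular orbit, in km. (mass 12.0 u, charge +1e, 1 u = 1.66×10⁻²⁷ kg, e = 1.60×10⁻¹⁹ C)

Convert the energy: K = 17.8 MeV = 2.85×10^-12 J.
v = √(2K/m) = √(2·2.85×10^-12/1.99×10^-26) = 1.69×10^7 m/s.
r = mv/(qB) = (1.99×10^-26)(1.69×10^7) / [(1×1.60×10^-19)(1.51×10^-3)] = 1390 m.

r ≈ 1.39 km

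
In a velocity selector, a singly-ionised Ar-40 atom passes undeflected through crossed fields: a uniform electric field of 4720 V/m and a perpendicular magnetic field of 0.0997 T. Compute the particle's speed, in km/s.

For zero net force, qE = qvB, so v = E/B.
v = (4720) / (0.0997) = 4.73×10^4 m/s.

v ≈ 47.3 km/s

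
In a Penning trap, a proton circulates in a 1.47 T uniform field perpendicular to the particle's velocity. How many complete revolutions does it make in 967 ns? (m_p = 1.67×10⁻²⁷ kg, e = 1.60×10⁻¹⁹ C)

N = 21

T = 2πm/(qB) = 2π(1.67×10^-27) / [(1×1.60×10^-19)(1.47)] = 4.4613×10^-8 s.
N = t/T = 9.67×10^-7 / 4.4613×10^-8 ≈ 21.68, so 21 complete revolutions.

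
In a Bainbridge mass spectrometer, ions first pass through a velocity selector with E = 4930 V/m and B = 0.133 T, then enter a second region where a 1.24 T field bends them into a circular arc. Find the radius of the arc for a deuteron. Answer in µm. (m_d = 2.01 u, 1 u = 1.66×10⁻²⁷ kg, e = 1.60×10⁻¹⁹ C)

r ≈ 623 µm

The selector passes v = E/B = 4930/0.133 = 3.71×10^4 m/s.
In the deflection region, r = mv/(qB₂) = (3.34×10^-27)(3.71×10^4) / [(1×1.60×10^-19)(1.24)] = 6.23×10^-4 m.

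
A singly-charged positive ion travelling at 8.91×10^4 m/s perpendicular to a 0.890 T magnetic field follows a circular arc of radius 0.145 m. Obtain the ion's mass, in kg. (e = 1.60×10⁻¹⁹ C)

m ≈ 2.32×10^-25 kg

qvB = mv²/r ⇒ m = qBr/v.
m = (1×1.60×10^-19)(0.890)(0.145) / (8.91×10^4) = 2.32×10^-25 kg.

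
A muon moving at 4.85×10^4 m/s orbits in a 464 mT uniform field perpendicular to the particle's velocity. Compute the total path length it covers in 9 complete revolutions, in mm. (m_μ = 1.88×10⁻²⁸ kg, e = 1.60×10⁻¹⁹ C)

r = mv/(qB) = 1.23×10^-4 m, so one revolution covers 2πr = 7.72×10^-4 m.
In 9 revolutions: L = 9·2πr = 6.95×10^-3 m.

L ≈ 6.95 mm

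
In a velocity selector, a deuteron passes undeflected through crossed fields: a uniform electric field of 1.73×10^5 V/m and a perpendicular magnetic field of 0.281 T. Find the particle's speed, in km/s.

v ≈ 616 km/s

For zero net force, qE = qvB, so v = E/B.
v = (1.73×10^5) / (0.281) = 6.16×10^5 m/s.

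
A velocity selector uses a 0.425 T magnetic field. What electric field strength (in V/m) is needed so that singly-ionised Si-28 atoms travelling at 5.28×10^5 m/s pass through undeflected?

E ≈ 2.24×10^5 V/m

qE = qvB ⇒ E = vB = (5.28×10^5)(0.425) = 2.24×10^5 V/m.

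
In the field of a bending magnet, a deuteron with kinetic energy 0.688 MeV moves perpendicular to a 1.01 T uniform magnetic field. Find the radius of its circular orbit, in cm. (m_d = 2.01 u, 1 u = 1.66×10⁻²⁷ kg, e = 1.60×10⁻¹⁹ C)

r ≈ 16.8 cm

Convert the energy: K = 0.688 MeV = 1.10×10^-13 J.
v = √(2K/m) = √(2·1.10×10^-13/3.34×10^-27) = 8.12×10^6 m/s.
r = mv/(qB) = (3.34×10^-27)(8.12×10^6) / [(1×1.60×10^-19)(1.01)] = 0.168 m.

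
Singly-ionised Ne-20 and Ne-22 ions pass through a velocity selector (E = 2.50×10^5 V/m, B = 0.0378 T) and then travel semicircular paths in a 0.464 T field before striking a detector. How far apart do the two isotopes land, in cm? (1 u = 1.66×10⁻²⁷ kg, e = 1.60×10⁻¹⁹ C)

Δd ≈ 59.2 cm

Both emerge at v = E/B₁ = 6.61×10^6 m/s.
r = mv/(qB₂), so r₁ = 2.958 m and r₂ = 3.253 m, giving Δr = 0.296 m.
After a semicircle each ion lands a diameter 2r from the entry slit, so the separation is 2Δr = 0.592 m.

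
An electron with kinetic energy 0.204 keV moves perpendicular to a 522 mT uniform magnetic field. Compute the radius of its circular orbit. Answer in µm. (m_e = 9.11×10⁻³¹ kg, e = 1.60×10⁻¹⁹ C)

Convert the energy: K = 0.204 keV = 3.26×10^-17 J.
v = √(2K/m) = √(2·3.26×10^-17/9.11×10^-31) = 8.47×10^6 m/s.
r = mv/(qB) = (9.11×10^-31)(8.47×10^6) / [(1×1.60×10^-19)(0.522)] = 9.23×10^-5 m.

r ≈ 92.3 µm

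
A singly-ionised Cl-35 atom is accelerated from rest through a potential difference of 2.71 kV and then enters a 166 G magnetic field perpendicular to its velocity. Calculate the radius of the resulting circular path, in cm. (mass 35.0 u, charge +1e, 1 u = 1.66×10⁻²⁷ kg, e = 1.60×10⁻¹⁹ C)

The kinetic energy gained is K = qV = (1×1.60×10^-19)(2710) = 4.34×10^-16 J.
v = √(2K/m) = 1.22×10^5 m/s.
r = mv/(qB) = (5.81×10^-26)(1.22×10^5) / [(1×1.60×10^-19)(0.0166)] = 2.67 m.

r ≈ 267 cm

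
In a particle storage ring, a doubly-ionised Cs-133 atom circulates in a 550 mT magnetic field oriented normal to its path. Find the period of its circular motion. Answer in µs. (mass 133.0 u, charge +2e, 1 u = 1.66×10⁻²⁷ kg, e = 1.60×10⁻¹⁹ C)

The cyclotron period is independent of speed: T = 2πm/(qB).
T = 2π(2.21×10^-25) / [(2×1.60×10^-19)(0.550)] = 7.88×10^-6 s.

T ≈ 7.88 µs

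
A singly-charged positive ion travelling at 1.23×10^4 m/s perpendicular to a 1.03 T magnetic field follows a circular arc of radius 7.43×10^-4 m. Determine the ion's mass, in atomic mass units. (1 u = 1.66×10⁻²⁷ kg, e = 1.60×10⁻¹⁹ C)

qvB = mv²/r ⇒ m = qBr/v.
m = (1×1.60×10^-19)(1.03)(7.43×10^-4) / (1.23×10^4) = 9.95×10^-27 kg = 6.00 u.

m ≈ 6.00 u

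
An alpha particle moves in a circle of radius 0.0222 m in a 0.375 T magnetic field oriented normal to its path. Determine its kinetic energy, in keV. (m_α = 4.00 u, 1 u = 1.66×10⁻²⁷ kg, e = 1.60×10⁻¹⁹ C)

K ≈ 3.34 keV

v = qBr/m = (2×1.60×10^-19)(0.375)(0.0222) / (6.64×10^-27) = 4.01×10^5 m/s.
K = ½mv² = 0.5·(6.64×10^-27)·(4.01×10^5)² = 5.34×10^-16 J = 3.34 keV.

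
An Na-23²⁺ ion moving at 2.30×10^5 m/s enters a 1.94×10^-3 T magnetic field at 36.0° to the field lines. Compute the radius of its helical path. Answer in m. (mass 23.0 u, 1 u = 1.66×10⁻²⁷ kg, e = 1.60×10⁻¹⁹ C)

r ≈ 8.31 m

Only the perpendicular component v⊥ = v sin36.0° = 1.35×10^5 m/s is bent by the field.
r = m v⊥ /(qB) = (3.82×10^-26)(1.35×10^5) / [(2×1.60×10^-19)(1.94×10^-3)] = 8.31 m.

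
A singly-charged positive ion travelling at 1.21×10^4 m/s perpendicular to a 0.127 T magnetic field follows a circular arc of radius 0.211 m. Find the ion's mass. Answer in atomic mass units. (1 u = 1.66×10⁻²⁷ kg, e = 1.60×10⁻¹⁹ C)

m ≈ 213 u

qvB = mv²/r ⇒ m = qBr/v.
m = (1×1.60×10^-19)(0.127)(0.211) / (1.21×10^4) = 3.54×10^-25 kg = 213 u.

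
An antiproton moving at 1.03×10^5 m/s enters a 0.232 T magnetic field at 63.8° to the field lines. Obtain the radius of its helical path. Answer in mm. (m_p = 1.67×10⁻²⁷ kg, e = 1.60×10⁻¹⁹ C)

r ≈ 4.16 mm

Only the perpendicular component v⊥ = v sin63.8° = 9.24×10^4 m/s is bent by the field.
r = m v⊥ /(qB) = (1.67×10^-27)(9.24×10^4) / [(1×1.60×10^-19)(0.232)] = 4.16×10^-3 m.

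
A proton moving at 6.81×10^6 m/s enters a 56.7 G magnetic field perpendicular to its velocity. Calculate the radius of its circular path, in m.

r ≈ 12.5 m

The magnetic force provides the centripetal force: qvB = mv²/r, so r = mv/(qB).
r = (1.67×10^-27 kg)(6.81×10^6 m/s) / [(1×1.60×10^-19 C)(5.67×10^-3 T)] = 12.5 m.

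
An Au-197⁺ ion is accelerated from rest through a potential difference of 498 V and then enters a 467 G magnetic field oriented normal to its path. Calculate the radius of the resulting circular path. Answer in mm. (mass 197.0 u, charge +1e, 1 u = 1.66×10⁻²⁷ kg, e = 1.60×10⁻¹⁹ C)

The kinetic energy gained is K = qV = (1×1.60×10^-19)(498) = 7.97×10^-17 J.
v = √(2K/m) = 2.21×10^4 m/s.
r = mv/(qB) = (3.27×10^-25)(2.21×10^4) / [(1×1.60×10^-19)(0.0467)] = 0.966 m.

r ≈ 966 mm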